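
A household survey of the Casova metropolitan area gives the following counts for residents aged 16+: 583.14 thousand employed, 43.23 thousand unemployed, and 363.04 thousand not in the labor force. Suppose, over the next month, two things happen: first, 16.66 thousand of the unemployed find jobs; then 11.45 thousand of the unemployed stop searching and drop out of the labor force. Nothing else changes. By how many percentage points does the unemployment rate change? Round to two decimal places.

Initially, labor force = 583.14 + 43.23 = 626.37 thousand, so u = 43.23/626.37 = 6.90%.
After the first change, unemployed falls and employed rises by 16.66; labor force unchanged → E = 599.80, U = 26.57, labor force = 626.37 thousand.
After the second change, unemployed and labor force both fall by 11.45 → E = 599.80, U = 15.12, labor force = 614.92 thousand.
New unemployment rate = 15.12 / 614.92 = 2.46%.
Change = 2.46% − 6.90% = −4.44 percentage points.

The unemployment rate changes by −4.44 percentage points.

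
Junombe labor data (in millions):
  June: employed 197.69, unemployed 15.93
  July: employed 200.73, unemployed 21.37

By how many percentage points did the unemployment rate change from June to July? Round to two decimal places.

June: labor force = 197.69 + 15.93 = 213.62; u = 15.93/213.62 = 7.46%.
July: labor force = 200.73 + 21.37 = 222.10; u = 21.37/222.10 = 9.62%.
Change = 9.62% − 7.46% = +2.16 pp.

The unemployment rate changed by +2.16 percentage points.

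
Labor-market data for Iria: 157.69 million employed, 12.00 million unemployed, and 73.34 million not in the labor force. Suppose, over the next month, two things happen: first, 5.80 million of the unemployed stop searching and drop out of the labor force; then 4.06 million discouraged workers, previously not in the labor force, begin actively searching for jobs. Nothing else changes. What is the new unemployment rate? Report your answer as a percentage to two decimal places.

New unemployment rate ≈ 6.11%.

Initially, labor force = 157.69 + 12.00 = 169.69 million, so u = 12.00/169.69 = 7.07%.
After the first change, unemployed and labor force both fall by 5.80 → E = 157.69, U = 6.20, labor force = 163.89 million.
After the second change, unemployed and labor force both rise by 4.06 → E = 157.69, U = 10.26, labor force = 167.95 million.
New unemployment rate = 10.26 / 167.95 = 6.11%.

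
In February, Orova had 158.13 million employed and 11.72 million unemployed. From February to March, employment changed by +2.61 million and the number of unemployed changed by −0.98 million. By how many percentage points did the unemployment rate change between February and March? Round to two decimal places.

The unemployment rate changed by −0.64 percentage points.

February: labor force = 158.13 + 11.72 = 169.85; u = 11.72/169.85 = 6.90%.
March: labor force = 160.74 + 10.74 = 171.48; u = 10.74/171.48 = 6.26%.
Change = 6.26% − 6.90% = −0.64 pp.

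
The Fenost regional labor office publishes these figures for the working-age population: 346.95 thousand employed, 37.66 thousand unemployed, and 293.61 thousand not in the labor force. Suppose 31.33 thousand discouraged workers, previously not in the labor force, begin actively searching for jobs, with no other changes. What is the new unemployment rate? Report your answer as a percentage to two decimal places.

New unemployment rate ≈ 16.59%.

Initially, labor force = 346.95 + 37.66 = 384.61 thousand, so u = 37.66/384.61 = 9.79%.
After the change, unemployed and labor force both rise by 31.33 → E = 346.95, U = 68.99, labor force = 415.94 thousand.
New unemployment rate = 68.99 / 415.94 = 16.59%.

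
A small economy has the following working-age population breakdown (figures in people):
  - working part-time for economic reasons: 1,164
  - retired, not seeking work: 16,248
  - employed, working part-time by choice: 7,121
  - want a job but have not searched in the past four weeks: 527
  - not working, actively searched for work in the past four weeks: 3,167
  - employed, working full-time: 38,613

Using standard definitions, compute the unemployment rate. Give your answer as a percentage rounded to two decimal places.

Unemployment rate ≈ 6.33%.

Employed = 1,164 + 7,121 + 38,613 = 46,898 (anyone who worked, including part-time for economic reasons, counts as employed).
Unemployed = 3,167.
Labor force = 46,898 + 3,167 = 50,065.
Unemployment rate = 3,167 / 50,065 = 6.33%.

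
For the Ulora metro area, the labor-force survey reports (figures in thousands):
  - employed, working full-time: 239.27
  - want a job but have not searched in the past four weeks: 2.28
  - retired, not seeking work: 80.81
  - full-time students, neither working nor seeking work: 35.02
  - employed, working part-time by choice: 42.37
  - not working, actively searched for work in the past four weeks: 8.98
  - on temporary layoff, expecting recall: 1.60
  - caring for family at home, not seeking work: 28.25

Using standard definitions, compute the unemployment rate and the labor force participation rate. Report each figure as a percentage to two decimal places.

Unemployment rate ≈ 3.62%; labor force participation rate ≈ 66.63%.

Employed = 239.27 + 42.37 = 281.64 thousand.
Unemployed = 8.98 + 1.60 = 10.58 thousand (jobless and actively searching, or on temporary layoff).
Labor force = 281.64 + 10.58 = 292.22 thousand.
Not in labor force = 2.28 + 80.81 + 35.02 + 28.25 = 146.36 thousand (those not working and not actively searching are outside the labor force — including those who want a job but have given up searching).
Civilian working-age population = 292.22 + 146.36 = 438.58 thousand.
Unemployment rate = 10.58 / 292.22 = 3.62%.
Labor force participation rate = 292.22 / 438.58 = 66.63%.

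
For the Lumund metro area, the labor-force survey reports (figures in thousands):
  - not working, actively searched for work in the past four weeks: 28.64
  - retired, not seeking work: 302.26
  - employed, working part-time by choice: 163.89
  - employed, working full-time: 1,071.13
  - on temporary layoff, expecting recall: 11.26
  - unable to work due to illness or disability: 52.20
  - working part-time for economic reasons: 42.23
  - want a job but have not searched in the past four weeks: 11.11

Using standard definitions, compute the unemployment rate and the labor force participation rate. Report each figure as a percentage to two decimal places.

Unemployment rate ≈ 3.03%; labor force participation rate ≈ 78.28%.

Employed = 163.89 + 1,071.13 + 42.23 = 1,277.25 thousand (anyone who worked, including part-time for economic reasons, counts as employed).
Unemployed = 28.64 + 11.26 = 39.90 thousand (jobless and actively searching, or on temporary layoff).
Labor force = 1,277.25 + 39.90 = 1,317.15 thousand.
Not in labor force = 302.26 + 52.20 + 11.11 = 365.57 thousand (those not working and not actively searching are outside the labor force — including those who want a job but have given up searching).
Civilian working-age population = 1,317.15 + 365.57 = 1,682.72 thousand.
Unemployment rate = 39.90 / 1,317.15 = 3.03%.
Labor force participation rate = 1,317.15 / 1,682.72 = 78.28%.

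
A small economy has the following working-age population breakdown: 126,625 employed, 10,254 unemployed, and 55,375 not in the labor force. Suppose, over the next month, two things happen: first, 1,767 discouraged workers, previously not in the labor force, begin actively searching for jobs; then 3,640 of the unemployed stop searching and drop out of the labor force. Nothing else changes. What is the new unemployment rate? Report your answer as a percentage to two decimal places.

New unemployment rate ≈ 6.21%.

Initially, labor force = 126,625 + 10,254 = 136,879, so u = 10,254/136,879 = 7.49%.
After the first change, unemployed and labor force both rise by 1,767 → E = 126,625, U = 12,021, labor force = 138,646.
After the second change, unemployed and labor force both fall by 3,640 → E = 126,625, U = 8,381, labor force = 135,006.
New unemployment rate = 8,381 / 135,006 = 6.21%.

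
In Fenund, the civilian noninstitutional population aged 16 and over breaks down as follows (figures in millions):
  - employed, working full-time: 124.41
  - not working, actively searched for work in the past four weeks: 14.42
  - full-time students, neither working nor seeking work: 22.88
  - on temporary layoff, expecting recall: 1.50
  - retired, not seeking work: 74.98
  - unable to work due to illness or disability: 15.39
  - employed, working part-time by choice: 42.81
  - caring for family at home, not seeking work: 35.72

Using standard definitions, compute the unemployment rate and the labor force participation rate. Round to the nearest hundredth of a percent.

Unemployment rate ≈ 8.69%; labor force participation rate ≈ 55.14%.

Employed = 124.41 + 42.81 = 167.22 million.
Unemployed = 14.42 + 1.50 = 15.92 million (jobless and actively searching, or on temporary layoff).
Labor force = 167.22 + 15.92 = 183.14 million.
Not in labor force = 22.88 + 74.98 + 15.39 + 35.72 = 148.97 million (those not working and not actively searching are outside the labor force).
Civilian working-age population = 183.14 + 148.97 = 332.11 million.
Unemployment rate = 15.92 / 183.14 = 8.69%.
Labor force participation rate = 183.14 / 332.11 = 55.14%.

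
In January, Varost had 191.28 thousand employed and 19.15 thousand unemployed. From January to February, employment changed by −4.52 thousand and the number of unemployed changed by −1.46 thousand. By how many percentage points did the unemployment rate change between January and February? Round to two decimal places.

January: labor force = 191.28 + 19.15 = 210.43; u = 19.15/210.43 = 9.10%.
February: labor force = 186.76 + 17.69 = 204.45; u = 17.69/204.45 = 8.65%.
Change = 8.65% − 9.10% = −0.45 pp.

The unemployment rate changed by −0.45 percentage points.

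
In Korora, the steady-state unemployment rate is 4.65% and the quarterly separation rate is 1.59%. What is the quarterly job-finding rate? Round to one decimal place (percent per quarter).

From u* = s/(s+f): f = s·(1−u)/u.
f = 1.59 × (1 − 0.0465) / 0.0465 = 1.5161 / 0.0465 ≈ 32.6% per quarter.

Job-finding rate ≈ 32.6% per quarter.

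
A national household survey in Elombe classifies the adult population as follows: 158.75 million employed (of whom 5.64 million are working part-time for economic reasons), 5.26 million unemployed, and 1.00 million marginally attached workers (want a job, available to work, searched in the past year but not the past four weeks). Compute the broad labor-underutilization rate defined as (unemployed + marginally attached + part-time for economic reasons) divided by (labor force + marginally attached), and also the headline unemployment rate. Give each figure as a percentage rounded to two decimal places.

Broad underutilization rate ≈ 7.21%; headline unemployment rate ≈ 3.21%.

Labor force = 158.75 + 5.26 = 164.01 million.
Numerator = 5.26 + 1.00 + 5.64 = 11.90 million.
Denominator = 164.01 + 1.00 = 165.01 million.
Broad rate = 11.90 / 165.01 = 7.21%.
Headline unemployment rate = 5.26 / 164.01 = 3.21%.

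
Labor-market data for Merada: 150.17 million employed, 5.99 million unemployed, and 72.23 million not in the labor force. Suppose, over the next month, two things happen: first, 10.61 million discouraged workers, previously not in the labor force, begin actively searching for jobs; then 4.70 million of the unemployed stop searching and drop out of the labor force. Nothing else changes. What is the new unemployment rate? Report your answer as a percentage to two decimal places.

Initially, labor force = 150.17 + 5.99 = 156.16 million, so u = 5.99/156.16 = 3.84%.
After the first change, unemployed and labor force both rise by 10.61 → E = 150.17, U = 16.60, labor force = 166.77 million.
After the second change, unemployed and labor force both fall by 4.70 → E = 150.17, U = 11.90, labor force = 162.07 million.
New unemployment rate = 11.90 / 162.07 = 7.34%.

New unemployment rate ≈ 7.34%.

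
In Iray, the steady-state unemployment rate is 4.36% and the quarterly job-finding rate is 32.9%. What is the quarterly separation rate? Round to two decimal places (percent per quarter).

Separation rate ≈ 1.50% per quarter.

From u* = s/(s+f): s = u·f/(1−u).
s = 0.0436 × 32.9 / (1 − 0.0436) = 1.4344 / 0.9564 ≈ 1.50% per quarter.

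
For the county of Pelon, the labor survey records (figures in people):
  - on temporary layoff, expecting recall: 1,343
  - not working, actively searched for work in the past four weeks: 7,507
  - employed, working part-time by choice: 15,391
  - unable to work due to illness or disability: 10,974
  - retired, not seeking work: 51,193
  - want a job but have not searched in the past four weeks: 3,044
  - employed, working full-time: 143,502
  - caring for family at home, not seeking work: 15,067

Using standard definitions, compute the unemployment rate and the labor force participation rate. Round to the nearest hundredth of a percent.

Unemployment rate ≈ 5.28%; labor force participation rate ≈ 67.63%.

Employed = 15,391 + 143,502 = 158,893.
Unemployed = 1,343 + 7,507 = 8,850 (jobless and actively searching, or on temporary layoff).
Labor force = 158,893 + 8,850 = 167,743.
Not in labor force = 10,974 + 51,193 + 3,044 + 15,067 = 80,278 (those not working and not actively searching are outside the labor force — including those who want a job but have given up searching).
Civilian working-age population = 167,743 + 80,278 = 248,021.
Unemployment rate = 8,850 / 167,743 = 5.28%.
Labor force participation rate = 167,743 / 248,021 = 67.63%.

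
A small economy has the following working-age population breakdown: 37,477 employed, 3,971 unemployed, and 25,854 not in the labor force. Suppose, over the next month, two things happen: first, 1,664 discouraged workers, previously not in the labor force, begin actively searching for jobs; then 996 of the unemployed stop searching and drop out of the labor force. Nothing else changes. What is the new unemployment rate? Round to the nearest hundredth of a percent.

Initially, labor force = 37,477 + 3,971 = 41,448, so u = 3,971/41,448 = 9.58%.
After the first change, unemployed and labor force both rise by 1,664 → E = 37,477, U = 5,635, labor force = 43,112.
After the second change, unemployed and labor force both fall by 996 → E = 37,477, U = 4,639, labor force = 42,116.
New unemployment rate = 4,639 / 42,116 = 11.01%.

New unemployment rate ≈ 11.01%.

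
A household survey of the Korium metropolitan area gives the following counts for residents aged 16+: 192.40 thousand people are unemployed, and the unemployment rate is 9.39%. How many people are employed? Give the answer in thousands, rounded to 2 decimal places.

About 1,856.59 thousand are employed.

Labor force = U / u = 192.40 / 0.0939 ≈ 2,048.99 thousand.
Employed = labor force − unemployed = 2,048.99 − 192.40 = 1,856.59 thousand.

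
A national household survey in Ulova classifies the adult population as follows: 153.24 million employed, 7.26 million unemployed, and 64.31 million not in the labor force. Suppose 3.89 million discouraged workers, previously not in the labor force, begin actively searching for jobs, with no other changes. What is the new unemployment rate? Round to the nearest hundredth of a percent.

New unemployment rate ≈ 6.78%.

Initially, labor force = 153.24 + 7.26 = 160.50 million, so u = 7.26/160.50 = 4.52%.
After the change, unemployed and labor force both rise by 3.89 → E = 153.24, U = 11.15, labor force = 164.39 million.
New unemployment rate = 11.15 / 164.39 = 6.78%.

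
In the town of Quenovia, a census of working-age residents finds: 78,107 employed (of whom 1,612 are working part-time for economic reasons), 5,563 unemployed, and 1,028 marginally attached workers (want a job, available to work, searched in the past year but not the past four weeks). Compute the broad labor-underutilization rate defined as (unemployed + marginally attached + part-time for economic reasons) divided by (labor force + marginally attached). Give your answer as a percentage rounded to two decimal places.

Broad underutilization rate ≈ 9.68%.

Labor force = 78,107 + 5,563 = 83,670.
Numerator = 5,563 + 1,028 + 1,612 = 8,203.
Denominator = 83,670 + 1,028 = 84,698.
Broad rate = 8,203 / 84,698 = 9.68%.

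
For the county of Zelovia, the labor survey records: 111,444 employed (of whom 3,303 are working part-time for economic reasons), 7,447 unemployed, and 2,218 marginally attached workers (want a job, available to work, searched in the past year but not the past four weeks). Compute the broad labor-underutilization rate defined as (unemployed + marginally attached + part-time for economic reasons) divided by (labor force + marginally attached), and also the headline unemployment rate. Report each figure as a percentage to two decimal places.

Broad underutilization rate ≈ 10.71%; headline unemployment rate ≈ 6.26%.

Labor force = 111,444 + 7,447 = 118,891.
Numerator = 7,447 + 2,218 + 3,303 = 12,968.
Denominator = 118,891 + 2,218 = 121,109.
Broad rate = 12,968 / 121,109 = 10.71%.
Headline unemployment rate = 7,447 / 118,891 = 6.26%.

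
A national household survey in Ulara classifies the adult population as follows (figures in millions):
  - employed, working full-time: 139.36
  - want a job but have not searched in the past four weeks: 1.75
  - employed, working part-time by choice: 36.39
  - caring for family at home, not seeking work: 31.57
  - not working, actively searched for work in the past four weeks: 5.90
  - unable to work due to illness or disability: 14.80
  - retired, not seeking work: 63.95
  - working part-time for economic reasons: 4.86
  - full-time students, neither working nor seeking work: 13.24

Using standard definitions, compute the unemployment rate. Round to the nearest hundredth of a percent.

Unemployment rate ≈ 3.16%.

Employed = 139.36 + 36.39 + 4.86 = 180.61 million (anyone who worked, including part-time for economic reasons, counts as employed).
Unemployed = 5.90 million.
Labor force = 180.61 + 5.90 = 186.51 million.
Unemployment rate = 5.90 / 186.51 = 3.16%.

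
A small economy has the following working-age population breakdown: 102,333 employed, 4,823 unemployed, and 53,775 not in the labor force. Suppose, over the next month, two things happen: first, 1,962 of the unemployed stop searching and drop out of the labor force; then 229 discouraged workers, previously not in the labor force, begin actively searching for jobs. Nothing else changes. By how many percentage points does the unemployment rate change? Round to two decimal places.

The unemployment rate changes by −1.57 percentage points.

Initially, labor force = 102,333 + 4,823 = 107,156, so u = 4,823/107,156 = 4.50%.
After the first change, unemployed and labor force both fall by 1,962 → E = 102,333, U = 2,861, labor force = 105,194.
After the second change, unemployed and labor force both rise by 229 → E = 102,333, U = 3,090, labor force = 105,423.
New unemployment rate = 3,090 / 105,423 = 2.93%.
Change = 2.93% − 4.50% = −1.57 percentage points.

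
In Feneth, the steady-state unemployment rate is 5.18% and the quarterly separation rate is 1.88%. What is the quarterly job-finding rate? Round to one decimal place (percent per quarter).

From u* = s/(s+f): f = s·(1−u)/u.
f = 1.88 × (1 − 0.0518) / 0.0518 = 1.7826 / 0.0518 ≈ 34.4% per quarter.

Job-finding rate ≈ 34.4% per quarter.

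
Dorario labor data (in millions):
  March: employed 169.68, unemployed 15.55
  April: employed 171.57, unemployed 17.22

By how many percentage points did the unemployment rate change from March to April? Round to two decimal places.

March: labor force = 169.68 + 15.55 = 185.23; u = 15.55/185.23 = 8.39%.
April: labor force = 171.57 + 17.22 = 188.79; u = 17.22/188.79 = 9.12%.
Change = 9.12% − 8.39% = +0.73 pp.

The unemployment rate changed by +0.73 percentage points.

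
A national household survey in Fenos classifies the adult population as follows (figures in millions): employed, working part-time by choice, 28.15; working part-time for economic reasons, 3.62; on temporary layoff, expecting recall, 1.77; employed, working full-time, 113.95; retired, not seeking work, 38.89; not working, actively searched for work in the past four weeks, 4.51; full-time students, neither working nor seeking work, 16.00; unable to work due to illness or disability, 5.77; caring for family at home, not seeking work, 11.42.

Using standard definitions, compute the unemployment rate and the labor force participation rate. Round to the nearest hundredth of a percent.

Unemployment rate ≈ 4.13%; labor force participation rate ≈ 67.83%.

Employed = 28.15 + 3.62 + 113.95 = 145.72 million (anyone who worked, including part-time for economic reasons, counts as employed).
Unemployed = 1.77 + 4.51 = 6.28 million (jobless and actively searching, or on temporary layoff).
Labor force = 145.72 + 6.28 = 152.00 million.
Not in labor force = 38.89 + 16.00 + 5.77 + 11.42 = 72.08 million (those not working and not actively searching are outside the labor force).
Civilian working-age population = 152.00 + 72.08 = 224.08 million.
Unemployment rate = 6.28 / 152.00 = 4.13%.
Labor force participation rate = 152.00 / 224.08 = 67.83%.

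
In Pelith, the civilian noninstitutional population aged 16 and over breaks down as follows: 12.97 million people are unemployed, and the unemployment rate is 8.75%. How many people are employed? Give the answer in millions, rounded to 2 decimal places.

Labor force = U / u = 12.97 / 0.0875 ≈ 148.23 million.
Employed = labor force − unemployed = 148.23 − 12.97 = 135.26 million.

About 135.26 million are employed.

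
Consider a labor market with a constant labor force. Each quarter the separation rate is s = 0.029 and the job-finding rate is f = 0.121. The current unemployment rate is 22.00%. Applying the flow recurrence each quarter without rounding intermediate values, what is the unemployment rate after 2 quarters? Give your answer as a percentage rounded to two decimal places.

Unemployment rate after two quarters ≈ 21.26%.

With a fixed labor force, u_{t+1} = u_t + s·(1−u_t) − f·u_t = u_t·(1−s−f) + s.
Here 1−s−f = 0.850 and s = 0.029.
u_1 = 0.220000 × 0.850 + 0.029 = 0.216000.
u_2 = 0.216000 × 0.850 + 0.029 = 0.212600.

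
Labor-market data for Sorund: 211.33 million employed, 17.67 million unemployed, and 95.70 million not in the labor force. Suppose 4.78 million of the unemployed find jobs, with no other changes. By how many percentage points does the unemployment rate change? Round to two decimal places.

The unemployment rate changes by −2.09 percentage points.

Initially, labor force = 211.33 + 17.67 = 229.00 million, so u = 17.67/229.00 = 7.72%.
After the change, unemployed falls and employed rises by 4.78; labor force unchanged → E = 216.11, U = 12.89, labor force = 229.00 million.
New unemployment rate = 12.89 / 229.00 = 5.63%.
Change = 5.63% − 7.72% = −2.09 percentage points.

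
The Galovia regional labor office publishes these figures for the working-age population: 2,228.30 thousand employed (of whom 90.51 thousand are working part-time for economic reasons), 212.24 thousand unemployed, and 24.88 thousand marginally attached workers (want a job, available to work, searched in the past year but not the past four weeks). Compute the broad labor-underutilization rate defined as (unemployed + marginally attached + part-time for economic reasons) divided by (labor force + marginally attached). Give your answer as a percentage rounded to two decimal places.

Broad underutilization rate ≈ 13.29%.

Labor force = 2,228.30 + 212.24 = 2,440.54 thousand.
Numerator = 212.24 + 24.88 + 90.51 = 327.63 thousand.
Denominator = 2,440.54 + 24.88 = 2,465.42 thousand.
Broad rate = 327.63 / 2,465.42 = 13.29%.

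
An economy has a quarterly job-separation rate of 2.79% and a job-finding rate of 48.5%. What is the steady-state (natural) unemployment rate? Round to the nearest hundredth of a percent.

Steady-state unemployment rate ≈ 5.44%.

At steady state the flows balance: s·E = f·U, so U/(E+U) = s/(s+f).
u* = 2.79 / (2.79 + 48.5) = 2.79 / 51.29 = 5.44%.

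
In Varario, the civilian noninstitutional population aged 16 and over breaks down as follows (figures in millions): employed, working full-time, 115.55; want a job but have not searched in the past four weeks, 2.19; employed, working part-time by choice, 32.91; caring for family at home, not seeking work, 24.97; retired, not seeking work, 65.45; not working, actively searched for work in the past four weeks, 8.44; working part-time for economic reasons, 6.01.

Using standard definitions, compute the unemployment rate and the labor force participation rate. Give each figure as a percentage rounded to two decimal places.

Employed = 115.55 + 32.91 + 6.01 = 154.47 million (anyone who worked, including part-time for economic reasons, counts as employed).
Unemployed = 8.44 million.
Labor force = 154.47 + 8.44 = 162.91 million.
Not in labor force = 2.19 + 24.97 + 65.45 = 92.61 million (those not working and not actively searching are outside the labor force — including those who want a job but have given up searching).
Civilian working-age population = 162.91 + 92.61 = 255.52 million.
Unemployment rate = 8.44 / 162.91 = 5.18%.
Labor force participation rate = 162.91 / 255.52 = 63.76%.

Unemployment rate ≈ 5.18%; labor force participation rate ≈ 63.76%.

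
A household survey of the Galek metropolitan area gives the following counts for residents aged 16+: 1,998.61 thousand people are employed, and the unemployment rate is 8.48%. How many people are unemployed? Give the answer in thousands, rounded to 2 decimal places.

About 185.19 thousand are unemployed.

Let U be the number unemployed. The labor force is E + U, and U/(E+U) = 0.0848.
So U = 0.0848 × 1,998.61 / (1 − 0.0848) = 169.4821 / 0.9152 ≈ 185.19 thousand.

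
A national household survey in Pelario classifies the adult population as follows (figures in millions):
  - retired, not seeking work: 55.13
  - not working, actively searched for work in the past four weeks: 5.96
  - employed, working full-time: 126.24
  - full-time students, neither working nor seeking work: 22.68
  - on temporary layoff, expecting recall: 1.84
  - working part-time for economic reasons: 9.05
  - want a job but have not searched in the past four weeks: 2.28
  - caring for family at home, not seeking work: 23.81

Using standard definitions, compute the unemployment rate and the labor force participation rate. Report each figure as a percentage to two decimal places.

Employed = 126.24 + 9.05 = 135.29 million (anyone who worked, including part-time for economic reasons, counts as employed).
Unemployed = 5.96 + 1.84 = 7.80 million (jobless and actively searching, or on temporary layoff).
Labor force = 135.29 + 7.80 = 143.09 million.
Not in labor force = 55.13 + 22.68 + 2.28 + 23.81 = 103.90 million (those not working and not actively searching are outside the labor force — including those who want a job but have given up searching).
Civilian working-age population = 143.09 + 103.90 = 246.99 million.
Unemployment rate = 7.80 / 143.09 = 5.45%.
Labor force participation rate = 143.09 / 246.99 = 57.93%.

Unemployment rate ≈ 5.45%; labor force participation rate ≈ 57.93%.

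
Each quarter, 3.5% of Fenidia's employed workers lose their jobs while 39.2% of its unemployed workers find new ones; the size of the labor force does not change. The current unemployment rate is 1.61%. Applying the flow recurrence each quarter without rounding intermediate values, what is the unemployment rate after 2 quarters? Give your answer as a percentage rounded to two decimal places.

With a fixed labor force, u_{t+1} = u_t + s·(1−u_t) − f·u_t = u_t·(1−s−f) + s.
Here 1−s−f = 0.573 and s = 0.035.
u_1 = 0.016100 × 0.573 + 0.035 = 0.044225.
u_2 = 0.044225 × 0.573 + 0.035 = 0.060341.

Unemployment rate after two quarters ≈ 6.03%.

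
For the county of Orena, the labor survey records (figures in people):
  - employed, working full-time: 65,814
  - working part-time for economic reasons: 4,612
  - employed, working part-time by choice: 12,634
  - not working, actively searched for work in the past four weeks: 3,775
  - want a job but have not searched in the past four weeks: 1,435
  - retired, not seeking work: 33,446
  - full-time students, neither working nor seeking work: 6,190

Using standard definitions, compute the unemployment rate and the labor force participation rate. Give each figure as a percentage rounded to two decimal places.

Unemployment rate ≈ 4.35%; labor force participation rate ≈ 67.89%.

Employed = 65,814 + 4,612 + 12,634 = 83,060 (anyone who worked, including part-time for economic reasons, counts as employed).
Unemployed = 3,775.
Labor force = 83,060 + 3,775 = 86,835.
Not in labor force = 1,435 + 33,446 + 6,190 = 41,071 (those not working and not actively searching are outside the labor force — including those who want a job but have given up searching).
Civilian working-age population = 86,835 + 41,071 = 127,906.
Unemployment rate = 3,775 / 86,835 = 4.35%.
Labor force participation rate = 86,835 / 127,906 = 67.89%.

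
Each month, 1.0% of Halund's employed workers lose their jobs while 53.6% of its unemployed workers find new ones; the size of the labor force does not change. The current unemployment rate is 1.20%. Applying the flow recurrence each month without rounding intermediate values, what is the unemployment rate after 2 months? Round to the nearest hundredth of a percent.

Unemployment rate after two months ≈ 1.70%.

With a fixed labor force, u_{t+1} = u_t + s·(1−u_t) − f·u_t = u_t·(1−s−f) + s.
Here 1−s−f = 0.454 and s = 0.010.
u_1 = 0.012000 × 0.454 + 0.010 = 0.015448.
u_2 = 0.015448 × 0.454 + 0.010 = 0.017013.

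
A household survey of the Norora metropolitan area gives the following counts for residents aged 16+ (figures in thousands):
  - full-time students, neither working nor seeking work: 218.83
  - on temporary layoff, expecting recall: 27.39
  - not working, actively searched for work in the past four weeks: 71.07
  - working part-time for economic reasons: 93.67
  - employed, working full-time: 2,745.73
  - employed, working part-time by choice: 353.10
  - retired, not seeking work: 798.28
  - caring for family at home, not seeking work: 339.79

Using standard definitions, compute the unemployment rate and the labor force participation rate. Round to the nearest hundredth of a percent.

Employed = 93.67 + 2,745.73 + 353.10 = 3,192.50 thousand (anyone who worked, including part-time for economic reasons, counts as employed).
Unemployed = 27.39 + 71.07 = 98.46 thousand (jobless and actively searching, or on temporary layoff).
Labor force = 3,192.50 + 98.46 = 3,290.96 thousand.
Not in labor force = 218.83 + 798.28 + 339.79 = 1,356.90 thousand (those not working and not actively searching are outside the labor force).
Civilian working-age population = 3,290.96 + 1,356.90 = 4,647.86 thousand.
Unemployment rate = 98.46 / 3,290.96 = 2.99%.
Labor force participation rate = 3,290.96 / 4,647.86 = 70.81%.

Unemployment rate ≈ 2.99%; labor force participation rate ≈ 70.81%.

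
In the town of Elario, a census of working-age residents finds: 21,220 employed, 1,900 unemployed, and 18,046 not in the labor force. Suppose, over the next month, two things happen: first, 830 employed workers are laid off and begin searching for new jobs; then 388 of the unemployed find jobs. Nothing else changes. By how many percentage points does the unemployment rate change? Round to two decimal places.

The unemployment rate changes by +1.91 percentage points.

Initially, labor force = 21,220 + 1,900 = 23,120, so u = 1,900/23,120 = 8.22%.
After the first change, employed falls and unemployed rises by 830; labor force unchanged → E = 20,390, U = 2,730, labor force = 23,120.
After the second change, unemployed falls and employed rises by 388; labor force unchanged → E = 20,778, U = 2,342, labor force = 23,120.
New unemployment rate = 2,342 / 23,120 = 10.13%.
Change = 10.13% − 8.22% = +1.91 percentage points.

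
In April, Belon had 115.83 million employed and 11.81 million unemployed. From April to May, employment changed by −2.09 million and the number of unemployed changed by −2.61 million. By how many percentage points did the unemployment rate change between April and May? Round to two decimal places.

April: labor force = 115.83 + 11.81 = 127.64; u = 11.81/127.64 = 9.25%.
May: labor force = 113.74 + 9.20 = 122.94; u = 9.20/122.94 = 7.48%.
Change = 7.48% − 9.25% = −1.77 pp.

The unemployment rate changed by −1.77 percentage points.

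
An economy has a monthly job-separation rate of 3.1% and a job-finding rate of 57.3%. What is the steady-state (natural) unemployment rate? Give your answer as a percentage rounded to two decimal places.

Steady-state unemployment rate ≈ 5.13%.

At steady state the flows balance: s·E = f·U, so U/(E+U) = s/(s+f).
u* = 3.1 / (3.1 + 57.3) = 3.1 / 60.40 = 5.13%.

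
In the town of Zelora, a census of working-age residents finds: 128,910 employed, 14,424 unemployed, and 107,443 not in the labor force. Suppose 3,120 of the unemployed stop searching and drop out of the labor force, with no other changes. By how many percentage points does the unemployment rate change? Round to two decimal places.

The unemployment rate changes by −2.00 percentage points.

Initially, labor force = 128,910 + 14,424 = 143,334, so u = 14,424/143,334 = 10.06%.
After the change, unemployed and labor force both fall by 3,120 → E = 128,910, U = 11,304, labor force = 140,214.
New unemployment rate = 11,304 / 140,214 = 8.06%.
Change = 8.06% − 10.06% = −2.00 percentage points.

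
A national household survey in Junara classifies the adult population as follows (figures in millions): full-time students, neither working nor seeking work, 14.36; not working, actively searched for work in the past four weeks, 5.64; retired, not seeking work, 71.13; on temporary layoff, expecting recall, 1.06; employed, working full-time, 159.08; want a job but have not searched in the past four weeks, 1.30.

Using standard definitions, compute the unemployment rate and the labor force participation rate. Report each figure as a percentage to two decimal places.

Employed = 159.08 million.
Unemployed = 5.64 + 1.06 = 6.70 million (jobless and actively searching, or on temporary layoff).
Labor force = 159.08 + 6.70 = 165.78 million.
Not in labor force = 14.36 + 71.13 + 1.30 = 86.79 million (those not working and not actively searching are outside the labor force — including those who want a job but have given up searching).
Civilian working-age population = 165.78 + 86.79 = 252.57 million.
Unemployment rate = 6.70 / 165.78 = 4.04%.
Labor force participation rate = 165.78 / 252.57 = 65.64%.

Unemployment rate ≈ 4.04%; labor force participation rate ≈ 65.64%.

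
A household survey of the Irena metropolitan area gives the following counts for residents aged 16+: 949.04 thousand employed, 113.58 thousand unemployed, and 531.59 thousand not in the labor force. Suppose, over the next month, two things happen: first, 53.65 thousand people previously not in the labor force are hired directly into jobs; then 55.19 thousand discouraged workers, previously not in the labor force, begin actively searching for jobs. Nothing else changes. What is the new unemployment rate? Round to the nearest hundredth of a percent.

New unemployment rate ≈ 14.41%.

Initially, labor force = 949.04 + 113.58 = 1,062.62 thousand, so u = 113.58/1,062.62 = 10.69%.
After the first change, employed and labor force both rise by 53.65; unemployed unchanged → E = 1,002.69, U = 113.58, labor force = 1,116.27 thousand.
After the second change, unemployed and labor force both rise by 55.19 → E = 1,002.69, U = 168.77, labor force = 1,171.46 thousand.
New unemployment rate = 168.77 / 1,171.46 = 14.41%.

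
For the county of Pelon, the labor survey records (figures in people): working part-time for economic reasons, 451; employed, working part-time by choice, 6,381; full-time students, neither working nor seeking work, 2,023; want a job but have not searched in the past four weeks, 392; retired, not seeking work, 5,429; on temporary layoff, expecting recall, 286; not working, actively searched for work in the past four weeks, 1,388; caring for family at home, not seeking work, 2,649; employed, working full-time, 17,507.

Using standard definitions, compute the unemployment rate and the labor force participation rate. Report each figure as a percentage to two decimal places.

Employed = 451 + 6,381 + 17,507 = 24,339 (anyone who worked, including part-time for economic reasons, counts as employed).
Unemployed = 286 + 1,388 = 1,674 (jobless and actively searching, or on temporary layoff).
Labor force = 24,339 + 1,674 = 26,013.
Not in labor force = 2,023 + 392 + 5,429 + 2,649 = 10,493 (those not working and not actively searching are outside the labor force — including those who want a job but have given up searching).
Civilian working-age population = 26,013 + 10,493 = 36,506.
Unemployment rate = 1,674 / 26,013 = 6.44%.
Labor force participation rate = 26,013 / 36,506 = 71.26%.

Unemployment rate ≈ 6.44%; labor force participation rate ≈ 71.26%.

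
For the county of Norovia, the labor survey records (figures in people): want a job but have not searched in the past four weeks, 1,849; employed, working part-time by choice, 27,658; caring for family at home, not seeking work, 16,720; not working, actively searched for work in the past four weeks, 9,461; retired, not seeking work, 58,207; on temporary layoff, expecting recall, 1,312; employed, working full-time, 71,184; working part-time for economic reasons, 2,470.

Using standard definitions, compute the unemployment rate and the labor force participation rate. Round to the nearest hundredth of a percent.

Unemployment rate ≈ 9.61%; labor force participation rate ≈ 59.35%.

Employed = 27,658 + 71,184 + 2,470 = 101,312 (anyone who worked, including part-time for economic reasons, counts as employed).
Unemployed = 9,461 + 1,312 = 10,773 (jobless and actively searching, or on temporary layoff).
Labor force = 101,312 + 10,773 = 112,085.
Not in labor force = 1,849 + 16,720 + 58,207 = 76,776 (those not working and not actively searching are outside the labor force — including those who want a job but have given up searching).
Civilian working-age population = 112,085 + 76,776 = 188,861.
Unemployment rate = 10,773 / 112,085 = 9.61%.
Labor force participation rate = 112,085 / 188,861 = 59.35%.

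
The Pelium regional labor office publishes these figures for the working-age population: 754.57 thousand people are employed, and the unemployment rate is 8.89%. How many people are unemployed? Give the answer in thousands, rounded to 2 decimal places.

About 73.63 thousand are unemployed.

Let U be the number unemployed. The labor force is E + U, and U/(E+U) = 0.0889.
So U = 0.0889 × 754.57 / (1 − 0.0889) = 67.0813 / 0.9111 ≈ 73.63 thousand.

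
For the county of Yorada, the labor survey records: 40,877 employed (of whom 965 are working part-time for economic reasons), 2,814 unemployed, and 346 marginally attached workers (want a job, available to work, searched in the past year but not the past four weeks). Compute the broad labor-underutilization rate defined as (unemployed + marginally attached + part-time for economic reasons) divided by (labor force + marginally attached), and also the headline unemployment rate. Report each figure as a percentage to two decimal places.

Labor force = 40,877 + 2,814 = 43,691.
Numerator = 2,814 + 346 + 965 = 4,125.
Denominator = 43,691 + 346 = 44,037.
Broad rate = 4,125 / 44,037 = 9.37%.
Headline unemployment rate = 2,814 / 43,691 = 6.44%.

Broad underutilization rate ≈ 9.37%; headline unemployment rate ≈ 6.44%.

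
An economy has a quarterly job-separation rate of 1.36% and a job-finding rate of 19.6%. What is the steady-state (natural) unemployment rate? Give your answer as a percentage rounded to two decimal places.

At steady state the flows balance: s·E = f·U, so U/(E+U) = s/(s+f).
u* = 1.36 / (1.36 + 19.6) = 1.36 / 20.96 = 6.49%.

Steady-state unemployment rate ≈ 6.49%.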